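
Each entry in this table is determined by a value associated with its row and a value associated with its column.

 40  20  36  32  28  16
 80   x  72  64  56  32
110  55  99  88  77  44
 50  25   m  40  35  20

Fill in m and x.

Each row is a constant multiple of every other row — this is a multiplication table with the headers hidden.
Row 4 is 20/16 = 5/4 times row 1, so its entry in column 3 is 36 × 5/4 = 45.
Row 2 is 32/16 = 2/1 times row 1, so its entry in column 2 is 20 × 2/1 = 40.

m = 45, x = 40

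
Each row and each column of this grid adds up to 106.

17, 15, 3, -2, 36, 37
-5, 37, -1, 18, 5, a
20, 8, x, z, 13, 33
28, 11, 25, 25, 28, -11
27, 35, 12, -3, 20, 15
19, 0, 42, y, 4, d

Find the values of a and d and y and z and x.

a = 52, d = -20, y = 61, z = 7, x = 25

The known cells in row 2 total 54, leaving 106 − 54 = 52 for the blank.
The known cells in column 6 total 126, leaving 106 − 126 = -20 for the blank.
The known cells in column 3 total 81, leaving 106 − 81 = 25 for the blank.
The known cells in row 3 total 99, leaving 106 − 99 = 7 for the blank.
The known cells in row 6 total 45, leaving 106 − 45 = 61 for the blank.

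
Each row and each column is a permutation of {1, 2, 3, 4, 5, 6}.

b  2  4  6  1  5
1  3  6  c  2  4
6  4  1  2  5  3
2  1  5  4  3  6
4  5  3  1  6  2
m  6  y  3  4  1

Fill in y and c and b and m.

At (row 2, col 4): row 2 already has {1, 2, 3, 4, 6}, so the value is 5.
Cell (6,3): column 3 already has {1, 3, 4, 5, 6} → 2.
For row 6, column 1: row 6 already has {1, 2, 3, 4, 6}; that leaves 5.
For row 1, column 1: row 1 already has {1, 2, 4, 5, 6}; that leaves 3.

y = 2, c = 5, b = 3, m = 5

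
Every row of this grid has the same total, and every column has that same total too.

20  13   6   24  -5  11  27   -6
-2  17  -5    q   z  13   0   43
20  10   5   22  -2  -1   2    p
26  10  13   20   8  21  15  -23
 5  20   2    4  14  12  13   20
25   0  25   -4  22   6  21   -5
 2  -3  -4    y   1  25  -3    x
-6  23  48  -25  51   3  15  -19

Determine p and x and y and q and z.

Rows 1 and 4 both sum to 90, so that's the common total.
Row 3 has 20 + 10 + 5 + 22 − 2 − 1 + 2 = 56; the blank must be 90 − 56 = 34.
Column 5 has -5 − 2 + 8 + 14 + 22 + 1 + 51 = 89; the blank must be 90 − 89 = 1.
Column 8 has -6 + 43 + 34 − 23 + 20 − 5 − 19 = 44; the blank must be 90 − 44 = 46.
Row 7 has 2 − 3 − 4 + 1 + 25 − 3 + 46 = 64; the blank must be 90 − 64 = 26.
Row 2 has -2 + 17 − 5 + 1 + 13 + 0 + 43 = 67; the blank must be 90 − 67 = 23.

p = 34, x = 46, y = 26, q = 23, z = 1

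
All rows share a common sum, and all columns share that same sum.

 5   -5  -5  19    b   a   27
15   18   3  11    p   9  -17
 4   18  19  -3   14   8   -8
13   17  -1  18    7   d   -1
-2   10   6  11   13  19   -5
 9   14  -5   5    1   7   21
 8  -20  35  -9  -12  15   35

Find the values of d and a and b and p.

Rows 3 and 5 both sum to 52, so that's the common total.
Row 2: 15 + 18 + 3 + 11 + 9 − 17 = 39, so its missing entry is 52 − 39 = 13.
Column 5: 13 + 14 + 7 + 13 + 1 − 12 = 36, so its missing entry is 52 − 36 = 16.
Row 4: 13 + 17 − 1 + 18 + 7 − 1 = 53, so its missing entry is 52 − 53 = -1.
Row 1: 5 − 5 − 5 + 19 + 16 + 27 = 57, so its missing entry is 52 − 57 = -5.

d = -1, a = -5, b = 16, p = 13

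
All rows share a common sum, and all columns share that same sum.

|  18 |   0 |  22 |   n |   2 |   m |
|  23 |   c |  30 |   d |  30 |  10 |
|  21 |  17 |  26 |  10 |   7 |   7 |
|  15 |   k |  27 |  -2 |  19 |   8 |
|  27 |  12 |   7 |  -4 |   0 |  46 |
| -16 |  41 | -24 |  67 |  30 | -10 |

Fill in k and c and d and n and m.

k = 21, c = -3, d = -2, n = 19, m = 27

Rows 3 and 5 both sum to 88, so that's the common total.
The known cells in row 4 total 67, leaving 88 − 67 = 21 for the blank.
The known cells in column 2 total 91, leaving 88 − 91 = -3 for the blank.
The known cells in column 6 total 61, leaving 88 − 61 = 27 for the blank.
The known cells in row 1 total 69, leaving 88 − 69 = 19 for the blank.
The known cells in row 2 total 90, leaving 88 − 90 = -2 for the blank.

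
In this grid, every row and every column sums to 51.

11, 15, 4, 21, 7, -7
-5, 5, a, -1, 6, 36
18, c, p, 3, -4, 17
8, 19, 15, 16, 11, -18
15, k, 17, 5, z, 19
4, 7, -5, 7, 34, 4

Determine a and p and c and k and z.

a = 10, p = 10, c = 7, k = -2, z = -3

Column 5 has 7 + 6 − 4 + 11 + 34 = 54; the blank must be 51 − 54 = -3.
Row 2 has -5 + 5 − 1 + 6 + 36 = 41; the blank must be 51 − 41 = 10.
Column 3 has 4 + 10 + 15 + 17 − 5 = 41; the blank must be 51 − 41 = 10.
Row 3 has 18 + 10 + 3 − 4 + 17 = 44; the blank must be 51 − 44 = 7.
Row 5 has 15 + 17 + 5 − 3 + 19 = 53; the blank must be 51 − 53 = -2.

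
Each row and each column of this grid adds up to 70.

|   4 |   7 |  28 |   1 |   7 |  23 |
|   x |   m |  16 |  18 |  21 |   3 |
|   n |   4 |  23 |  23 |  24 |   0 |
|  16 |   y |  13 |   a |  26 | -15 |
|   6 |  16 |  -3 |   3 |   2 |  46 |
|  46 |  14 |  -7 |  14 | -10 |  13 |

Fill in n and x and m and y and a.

n = -4, x = 2, m = 10, y = 19, a = 11

Row 3 has 4 + 23 + 23 + 24 + 0 = 74; the blank must be 70 − 74 = -4.
Column 4 has 1 + 18 + 23 + 3 + 14 = 59; the blank must be 70 − 59 = 11.
Row 4 has 16 + 13 + 11 + 26 − 15 = 51; the blank must be 70 − 51 = 19.
Column 2 has 7 + 4 + 19 + 16 + 14 = 60; the blank must be 70 − 60 = 10.
Row 2 has 10 + 16 + 18 + 21 + 3 = 68; the blank must be 70 − 68 = 2.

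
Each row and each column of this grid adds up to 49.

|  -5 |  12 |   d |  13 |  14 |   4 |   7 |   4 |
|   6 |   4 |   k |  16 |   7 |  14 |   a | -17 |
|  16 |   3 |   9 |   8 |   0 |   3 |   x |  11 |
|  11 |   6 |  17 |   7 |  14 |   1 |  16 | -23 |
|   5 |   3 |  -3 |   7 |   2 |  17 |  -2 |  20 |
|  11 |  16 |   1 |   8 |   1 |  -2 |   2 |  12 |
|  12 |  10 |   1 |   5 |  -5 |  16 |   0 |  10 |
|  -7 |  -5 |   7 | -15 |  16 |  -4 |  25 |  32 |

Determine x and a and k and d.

x = -1, a = 2, k = 17, d = 0

The known cells in row 1 total 49, leaving 49 − 49 = 0 for the blank.
The known cells in column 3 total 32, leaving 49 − 32 = 17 for the blank.
The known cells in row 2 total 47, leaving 49 − 47 = 2 for the blank.
The known cells in row 3 total 50, leaving 49 − 50 = -1 for the blank.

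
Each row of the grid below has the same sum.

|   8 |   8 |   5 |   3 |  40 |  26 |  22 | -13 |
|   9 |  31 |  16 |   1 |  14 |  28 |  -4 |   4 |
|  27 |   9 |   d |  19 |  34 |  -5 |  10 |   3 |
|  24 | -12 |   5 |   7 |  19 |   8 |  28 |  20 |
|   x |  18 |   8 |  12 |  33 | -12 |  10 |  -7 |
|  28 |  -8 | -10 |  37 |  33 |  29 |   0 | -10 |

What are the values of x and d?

The complete rows each total 99.
Row 5 is missing 99 − 62 = 37 (since 18 + 8 + 12 + 33 − 12 + 10 − 7 = 62).
Row 3 is missing 99 − 97 = 2 (since 27 + 9 + 19 + 34 − 5 + 10 + 3 = 97).

x = 37, d = 2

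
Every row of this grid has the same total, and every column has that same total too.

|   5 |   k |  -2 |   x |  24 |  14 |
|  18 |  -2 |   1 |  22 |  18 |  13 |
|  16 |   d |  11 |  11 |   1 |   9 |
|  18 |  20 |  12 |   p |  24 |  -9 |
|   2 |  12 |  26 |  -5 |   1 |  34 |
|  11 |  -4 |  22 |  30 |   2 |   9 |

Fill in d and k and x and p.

d = 22, k = 22, x = 7, p = 5

Rows 2 and 5 both sum to 70, so that's the common total.
The known cells in row 4 total 65, leaving 70 − 65 = 5 for the blank.
The known cells in column 4 total 63, leaving 70 − 63 = 7 for the blank.
The known cells in row 1 total 48, leaving 70 − 48 = 22 for the blank.
The known cells in row 3 total 48, leaving 70 − 48 = 22 for the blank.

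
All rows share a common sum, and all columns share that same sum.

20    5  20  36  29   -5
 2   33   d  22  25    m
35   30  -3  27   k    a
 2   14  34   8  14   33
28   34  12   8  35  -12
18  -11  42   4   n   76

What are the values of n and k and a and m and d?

Rows 1 and 4 both sum to 105, so that's the common total.
Column 3: 20 − 3 + 34 + 12 + 42 = 105, so its missing entry is 105 − 105 = 0.
Row 2: 2 + 33 + 0 + 22 + 25 = 82, so its missing entry is 105 − 82 = 23.
Row 6: 18 − 11 + 42 + 4 + 76 = 129, so its missing entry is 105 − 129 = -24.
Column 5: 29 + 25 + 14 + 35 − 24 = 79, so its missing entry is 105 − 79 = 26.
Row 3: 35 + 30 − 3 + 27 + 26 = 115, so its missing entry is 105 − 115 = -10.

n = -24, k = 26, a = -10, m = 23, d = 0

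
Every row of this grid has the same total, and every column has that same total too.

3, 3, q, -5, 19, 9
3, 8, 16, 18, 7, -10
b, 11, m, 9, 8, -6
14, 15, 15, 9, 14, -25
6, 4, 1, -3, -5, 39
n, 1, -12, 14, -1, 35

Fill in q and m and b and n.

q = 13, m = 9, b = 11, n = 5

Rows 2 and 4 both sum to 42, so that's the common total.
Row 1: 3 + 3 − 5 + 19 + 9 = 29, so its missing entry is 42 − 29 = 13.
Row 6: 1 − 12 + 14 − 1 + 35 = 37, so its missing entry is 42 − 37 = 5.
Column 1: 3 + 3 + 14 + 6 + 5 = 31, so its missing entry is 42 − 31 = 11.
Row 3: 11 + 11 + 9 + 8 − 6 = 33, so its missing entry is 42 − 33 = 9.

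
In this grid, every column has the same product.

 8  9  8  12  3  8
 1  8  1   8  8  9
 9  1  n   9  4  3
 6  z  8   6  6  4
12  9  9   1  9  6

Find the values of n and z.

n = 9, z = 8

Columns 1 and 4 each multiply to 5184, so every column has product 5184.
Column 3: 8×1×8×9 = 576, so the missing entry is 5184 ÷ 576 = 9.
Column 2: 9×8×1×9 = 648, so the missing entry is 5184 ÷ 648 = 8.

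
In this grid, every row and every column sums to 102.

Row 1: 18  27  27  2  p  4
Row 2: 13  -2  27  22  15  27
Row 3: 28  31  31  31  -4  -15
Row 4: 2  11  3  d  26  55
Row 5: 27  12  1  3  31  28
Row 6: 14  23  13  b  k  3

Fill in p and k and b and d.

p = 24, k = 10, b = 39, d = 5

Row 4 has 2 + 11 + 3 + 26 + 55 = 97; the blank must be 102 − 97 = 5.
Column 4 has 2 + 22 + 31 + 5 + 3 = 63; the blank must be 102 − 63 = 39.
Row 6 has 14 + 23 + 13 + 39 + 3 = 92; the blank must be 102 − 92 = 10.
Row 1 has 18 + 27 + 27 + 2 + 4 = 78; the blank must be 102 − 78 = 24.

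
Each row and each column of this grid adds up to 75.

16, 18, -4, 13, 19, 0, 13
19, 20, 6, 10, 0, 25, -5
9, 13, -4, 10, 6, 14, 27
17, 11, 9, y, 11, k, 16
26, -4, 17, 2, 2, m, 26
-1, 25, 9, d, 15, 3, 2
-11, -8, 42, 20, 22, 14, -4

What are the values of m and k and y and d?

m = 6, k = 13, y = -2, d = 22

Row 6 has -1 + 25 + 9 + 15 + 3 + 2 = 53; the blank must be 75 − 53 = 22.
Row 5 has 26 − 4 + 17 + 2 + 2 + 26 = 69; the blank must be 75 − 69 = 6.
Column 4 has 13 + 10 + 10 + 2 + 22 + 20 = 77; the blank must be 75 − 77 = -2.
Row 4 has 17 + 11 + 9 − 2 + 11 + 16 = 62; the blank must be 75 − 62 = 13.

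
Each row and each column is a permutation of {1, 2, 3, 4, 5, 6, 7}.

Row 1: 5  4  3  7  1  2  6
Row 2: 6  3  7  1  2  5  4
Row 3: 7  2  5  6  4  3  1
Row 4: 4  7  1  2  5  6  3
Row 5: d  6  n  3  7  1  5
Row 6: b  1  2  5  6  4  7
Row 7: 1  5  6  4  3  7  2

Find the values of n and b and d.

For row 6, column 1: row 6 already has {1, 2, 4, 5, 6, 7}; that leaves 3.
Cell (5,1): column 1 already has {1, 3, 4, 5, 6, 7} → 2.
For row 5, column 3: row 5 already has {1, 2, 3, 5, 6, 7}; that leaves 4.

n = 4, b = 3, d = 2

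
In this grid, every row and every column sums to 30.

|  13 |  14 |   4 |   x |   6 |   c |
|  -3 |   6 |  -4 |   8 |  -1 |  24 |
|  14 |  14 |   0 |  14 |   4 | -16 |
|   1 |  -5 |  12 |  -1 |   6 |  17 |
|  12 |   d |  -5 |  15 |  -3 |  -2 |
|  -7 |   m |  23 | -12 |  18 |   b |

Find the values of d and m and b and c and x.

Column 4: 8 + 14 − 1 + 15 − 12 = 24, so its missing entry is 30 − 24 = 6.
Row 1: 13 + 14 + 4 + 6 + 6 = 43, so its missing entry is 30 − 43 = -13.
Column 6: -13 + 24 − 16 + 17 − 2 = 10, so its missing entry is 30 − 10 = 20.
Row 6: -7 + 23 − 12 + 18 + 20 = 42, so its missing entry is 30 − 42 = -12.
Row 5: 12 − 5 + 15 − 3 − 2 = 17, so its missing entry is 30 − 17 = 13.

d = 13, m = -12, b = 20, c = -13, x = 6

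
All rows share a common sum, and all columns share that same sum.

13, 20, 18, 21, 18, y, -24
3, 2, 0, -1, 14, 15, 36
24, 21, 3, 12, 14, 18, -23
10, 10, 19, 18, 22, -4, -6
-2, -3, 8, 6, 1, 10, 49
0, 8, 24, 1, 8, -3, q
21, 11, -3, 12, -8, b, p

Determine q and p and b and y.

q = 31, p = 6, b = 30, y = 3

Rows 2 and 3 both sum to 69, so that's the common total.
Row 6: 0 + 8 + 24 + 1 + 8 − 3 = 38, so its missing entry is 69 − 38 = 31.
Column 7: -24 + 36 − 23 − 6 + 49 + 31 = 63, so its missing entry is 69 − 63 = 6.
Row 7: 21 + 11 − 3 + 12 − 8 + 6 = 39, so its missing entry is 69 − 39 = 30.
Row 1: 13 + 20 + 18 + 21 + 18 − 24 = 66, so its missing entry is 69 − 66 = 3.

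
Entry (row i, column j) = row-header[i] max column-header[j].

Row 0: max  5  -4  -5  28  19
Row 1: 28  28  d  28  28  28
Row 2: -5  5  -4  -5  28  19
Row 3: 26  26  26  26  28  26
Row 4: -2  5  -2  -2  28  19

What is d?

max(28, -4) = 28.

28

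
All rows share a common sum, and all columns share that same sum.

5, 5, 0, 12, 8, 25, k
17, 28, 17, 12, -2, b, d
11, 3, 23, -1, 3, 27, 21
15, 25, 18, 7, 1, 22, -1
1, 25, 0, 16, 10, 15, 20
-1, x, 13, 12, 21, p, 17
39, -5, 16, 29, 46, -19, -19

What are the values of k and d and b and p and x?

k = 32, d = 17, b = -2, p = 19, x = 6

Rows 3 and 4 both sum to 87, so that's the common total.
Column 2 has 5 + 28 + 3 + 25 + 25 − 5 = 81; the blank must be 87 − 81 = 6.
Row 6 has -1 + 6 + 13 + 12 + 21 + 17 = 68; the blank must be 87 − 68 = 19.
Column 6 has 25 + 27 + 22 + 15 + 19 − 19 = 89; the blank must be 87 − 89 = -2.
Row 1 has 5 + 5 + 0 + 12 + 8 + 25 = 55; the blank must be 87 − 55 = 32.
Row 2 has 17 + 28 + 17 + 12 − 2 − 2 = 70; the blank must be 87 − 70 = 17.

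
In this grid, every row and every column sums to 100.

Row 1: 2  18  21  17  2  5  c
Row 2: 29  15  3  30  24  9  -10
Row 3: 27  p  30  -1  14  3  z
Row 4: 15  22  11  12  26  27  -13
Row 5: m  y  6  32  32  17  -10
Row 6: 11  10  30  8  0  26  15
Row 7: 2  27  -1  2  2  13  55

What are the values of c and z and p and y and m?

Column 1: 2 + 29 + 27 + 15 + 11 + 2 = 86, so its missing entry is 100 − 86 = 14.
Row 1: 2 + 18 + 21 + 17 + 2 + 5 = 65, so its missing entry is 100 − 65 = 35.
Column 7: 35 − 10 − 13 − 10 + 15 + 55 = 72, so its missing entry is 100 − 72 = 28.
Row 3: 27 + 30 − 1 + 14 + 3 + 28 = 101, so its missing entry is 100 − 101 = -1.
Row 5: 14 + 6 + 32 + 32 + 17 − 10 = 91, so its missing entry is 100 − 91 = 9.

c = 35, z = 28, p = -1, y = 9, m = 14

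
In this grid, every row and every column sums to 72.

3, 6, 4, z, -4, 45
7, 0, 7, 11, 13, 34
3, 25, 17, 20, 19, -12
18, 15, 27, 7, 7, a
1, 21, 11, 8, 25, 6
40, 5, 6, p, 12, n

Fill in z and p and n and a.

Row 1 has 3 + 6 + 4 − 4 + 45 = 54; the blank must be 72 − 54 = 18.
Column 4 has 18 + 11 + 20 + 7 + 8 = 64; the blank must be 72 − 64 = 8.
Row 4 has 18 + 15 + 27 + 7 + 7 = 74; the blank must be 72 − 74 = -2.
Row 6 has 40 + 5 + 6 + 8 + 12 = 71; the blank must be 72 − 71 = 1.

z = 18, p = 8, n = 1, a = -2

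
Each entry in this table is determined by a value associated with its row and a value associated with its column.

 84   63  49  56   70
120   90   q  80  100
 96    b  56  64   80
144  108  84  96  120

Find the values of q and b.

Each row is a constant multiple of every other row — this is a multiplication table with the headers hidden.
Row 2 is 120/84 = 10/7 times row 1, so its entry in column 3 is 49 × 10/7 = 70.
Row 3 is 96/84 = 8/7 times row 1, so its entry in column 2 is 63 × 8/7 = 72.

q = 70, b = 72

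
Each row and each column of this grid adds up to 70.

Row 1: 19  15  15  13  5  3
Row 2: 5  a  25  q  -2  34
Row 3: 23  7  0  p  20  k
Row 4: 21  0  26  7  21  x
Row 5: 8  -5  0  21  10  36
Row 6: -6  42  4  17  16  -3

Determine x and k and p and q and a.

x = -5, k = 5, p = 15, q = -3, a = 11

Column 2: 15 + 7 + 0 − 5 + 42 = 59, so its missing entry is 70 − 59 = 11.
Row 2: 5 + 11 + 25 − 2 + 34 = 73, so its missing entry is 70 − 73 = -3.
Column 4: 13 − 3 + 7 + 21 + 17 = 55, so its missing entry is 70 − 55 = 15.
Row 3: 23 + 7 + 0 + 15 + 20 = 65, so its missing entry is 70 − 65 = 5.
Row 4: 21 + 0 + 26 + 7 + 21 = 75, so its missing entry is 70 − 75 = -5.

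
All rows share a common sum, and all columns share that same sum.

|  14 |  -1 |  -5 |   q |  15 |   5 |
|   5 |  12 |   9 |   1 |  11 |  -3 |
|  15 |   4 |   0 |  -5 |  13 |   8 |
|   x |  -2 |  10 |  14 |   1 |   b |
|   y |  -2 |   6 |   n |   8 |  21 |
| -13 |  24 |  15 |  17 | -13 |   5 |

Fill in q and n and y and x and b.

Rows 2 and 3 both sum to 35, so that's the common total.
The known cells in row 1 total 28, leaving 35 − 28 = 7 for the blank.
The known cells in column 4 total 34, leaving 35 − 34 = 1 for the blank.
The known cells in row 5 total 34, leaving 35 − 34 = 1 for the blank.
The known cells in column 1 total 22, leaving 35 − 22 = 13 for the blank.
The known cells in row 4 total 36, leaving 35 − 36 = -1 for the blank.

q = 7, n = 1, y = 1, x = 13, b = -1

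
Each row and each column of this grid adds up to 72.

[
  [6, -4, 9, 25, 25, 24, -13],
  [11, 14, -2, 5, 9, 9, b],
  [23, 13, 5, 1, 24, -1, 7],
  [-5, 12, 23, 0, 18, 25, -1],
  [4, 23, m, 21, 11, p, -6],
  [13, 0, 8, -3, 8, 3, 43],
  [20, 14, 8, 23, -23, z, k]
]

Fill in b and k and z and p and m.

b = 26, k = 16, z = 14, p = -2, m = 21

Column 3 has 9 − 2 + 5 + 23 + 8 + 8 = 51; the blank must be 72 − 51 = 21.
Row 5 has 4 + 23 + 21 + 21 + 11 − 6 = 74; the blank must be 72 − 74 = -2.
Column 6 has 24 + 9 − 1 + 25 − 2 + 3 = 58; the blank must be 72 − 58 = 14.
Row 7 has 20 + 14 + 8 + 23 − 23 + 14 = 56; the blank must be 72 − 56 = 16.
Row 2 has 11 + 14 − 2 + 5 + 9 + 9 = 46; the blank must be 72 − 46 = 26.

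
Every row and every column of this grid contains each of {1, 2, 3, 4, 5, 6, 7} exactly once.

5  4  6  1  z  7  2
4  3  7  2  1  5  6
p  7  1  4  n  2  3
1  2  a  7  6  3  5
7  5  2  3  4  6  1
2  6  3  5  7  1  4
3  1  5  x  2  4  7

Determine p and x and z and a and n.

Cell (1,5): row 1 already has {1, 2, 4, 5, 6, 7} → 3.
Cell (3,5): column 5 already has {1, 2, 3, 4, 6, 7} → 5.
Cell (3,1): row 3 already has {1, 2, 3, 4, 5, 7} → 6.
For row 4, column 3: row 4 already has {1, 2, 3, 5, 6, 7}; that leaves 4.
At (row 7, col 4): row 7 already has {1, 2, 3, 4, 5, 7}, so the value is 6.

p = 6, x = 6, z = 3, a = 4, n = 5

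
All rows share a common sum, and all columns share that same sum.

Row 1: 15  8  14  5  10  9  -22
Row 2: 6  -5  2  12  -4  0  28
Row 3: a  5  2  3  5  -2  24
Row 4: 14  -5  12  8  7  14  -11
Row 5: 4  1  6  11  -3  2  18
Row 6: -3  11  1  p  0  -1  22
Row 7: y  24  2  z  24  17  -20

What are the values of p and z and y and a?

p = 9, z = -9, y = 1, a = 2

Rows 1 and 2 both sum to 39, so that's the common total.
Row 6: -3 + 11 + 1 + 0 − 1 + 22 = 30, so its missing entry is 39 − 30 = 9.
Column 4: 5 + 12 + 3 + 8 + 11 + 9 = 48, so its missing entry is 39 − 48 = -9.
Row 3: 5 + 2 + 3 + 5 − 2 + 24 = 37, so its missing entry is 39 − 37 = 2.
Row 7: 24 + 2 − 9 + 24 + 17 − 20 = 38, so its missing entry is 39 − 38 = 1.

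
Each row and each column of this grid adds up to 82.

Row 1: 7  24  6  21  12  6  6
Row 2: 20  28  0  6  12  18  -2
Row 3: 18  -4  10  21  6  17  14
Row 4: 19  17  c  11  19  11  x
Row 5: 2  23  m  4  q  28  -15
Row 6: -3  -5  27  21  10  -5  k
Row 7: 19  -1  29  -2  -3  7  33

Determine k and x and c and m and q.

Column 5 has 12 + 12 + 6 + 19 + 10 − 3 = 56; the blank must be 82 − 56 = 26.
Row 5 has 2 + 23 + 4 + 26 + 28 − 15 = 68; the blank must be 82 − 68 = 14.
Row 6 has -3 − 5 + 27 + 21 + 10 − 5 = 45; the blank must be 82 − 45 = 37.
Column 7 has 6 − 2 + 14 − 15 + 37 + 33 = 73; the blank must be 82 − 73 = 9.
Row 4 has 19 + 17 + 11 + 19 + 11 + 9 = 86; the blank must be 82 − 86 = -4.

k = 37, x = 9, c = -4, m = 14, q = 26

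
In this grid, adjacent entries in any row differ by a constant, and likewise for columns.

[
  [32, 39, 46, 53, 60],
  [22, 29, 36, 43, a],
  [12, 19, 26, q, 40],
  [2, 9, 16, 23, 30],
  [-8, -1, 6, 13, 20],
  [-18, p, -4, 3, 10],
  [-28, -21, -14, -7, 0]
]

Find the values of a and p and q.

Along each row the entries change by 7 per step; down each column they change by -10.
Row 2: from 22 at column 1, stepping by 7 to column 5 gives 50.
Row 6: from -18 at column 1, stepping by 7 to column 2 gives -11.
Row 3: from 12 at column 1, stepping by 7 to column 4 gives 33.

a = 50, p = -11, q = 33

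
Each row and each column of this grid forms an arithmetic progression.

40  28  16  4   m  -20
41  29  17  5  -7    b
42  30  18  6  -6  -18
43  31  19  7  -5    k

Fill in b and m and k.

b = -19, m = -8, k = -17

Along each row the entries change by -12 per step; down each column they change by 1.
Row 2: from 41 at column 1, stepping by -12 to column 6 gives -19.
Row 1: from 40 at column 1, stepping by -12 to column 5 gives -8.
Row 4: from 43 at column 1, stepping by -12 to column 6 gives -17.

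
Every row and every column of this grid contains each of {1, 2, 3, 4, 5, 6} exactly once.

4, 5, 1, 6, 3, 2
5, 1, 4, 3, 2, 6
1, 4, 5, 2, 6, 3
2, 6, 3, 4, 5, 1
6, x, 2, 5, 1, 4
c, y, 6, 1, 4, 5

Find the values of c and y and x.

Cell (6,1): column 1 already has {1, 2, 4, 5, 6} → 3.
At (row 5, col 2): row 5 already has {1, 2, 4, 5, 6}, so the value is 3.
At (row 6, col 2): row 6 already has {1, 3, 4, 5, 6}, so the value is 2.

c = 3, y = 2, x = 3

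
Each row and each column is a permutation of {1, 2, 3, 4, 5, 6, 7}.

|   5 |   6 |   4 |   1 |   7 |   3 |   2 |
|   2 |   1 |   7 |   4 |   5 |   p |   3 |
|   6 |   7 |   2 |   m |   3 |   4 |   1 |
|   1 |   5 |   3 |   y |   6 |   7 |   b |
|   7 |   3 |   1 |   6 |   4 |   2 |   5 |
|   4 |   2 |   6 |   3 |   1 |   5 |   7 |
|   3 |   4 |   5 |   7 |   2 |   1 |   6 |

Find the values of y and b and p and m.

Cell (3,4): row 3 already has {1, 2, 3, 4, 6, 7} → 5.
Cell (4,4): column 4 already has {1, 3, 4, 5, 6, 7} → 2.
For row 4, column 7: row 4 already has {1, 2, 3, 5, 6, 7}; that leaves 4.
At (row 2, col 6): row 2 already has {1, 2, 3, 4, 5, 7}, so the value is 6.

y = 2, b = 4, p = 6, m = 5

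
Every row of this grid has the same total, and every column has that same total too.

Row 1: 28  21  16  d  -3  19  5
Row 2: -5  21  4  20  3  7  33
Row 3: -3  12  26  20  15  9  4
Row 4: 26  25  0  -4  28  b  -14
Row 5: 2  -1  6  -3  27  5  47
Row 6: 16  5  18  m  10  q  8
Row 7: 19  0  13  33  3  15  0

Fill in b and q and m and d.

b = 22, q = 6, m = 20, d = -3

Rows 2 and 3 both sum to 83, so that's the common total.
Row 4 has 26 + 25 + 0 − 4 + 28 − 14 = 61; the blank must be 83 − 61 = 22.
Column 6 has 19 + 7 + 9 + 22 + 5 + 15 = 77; the blank must be 83 − 77 = 6.
Row 6 has 16 + 5 + 18 + 10 + 6 + 8 = 63; the blank must be 83 − 63 = 20.
Row 1 has 28 + 21 + 16 − 3 + 19 + 5 = 86; the blank must be 83 − 86 = -3.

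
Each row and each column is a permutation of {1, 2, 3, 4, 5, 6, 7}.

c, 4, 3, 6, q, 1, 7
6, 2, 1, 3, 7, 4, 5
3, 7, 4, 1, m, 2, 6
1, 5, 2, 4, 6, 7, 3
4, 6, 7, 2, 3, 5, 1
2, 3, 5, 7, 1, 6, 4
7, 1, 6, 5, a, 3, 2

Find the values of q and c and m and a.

q = 2, c = 5, m = 5, a = 4

Cell (3,5): row 3 already has {1, 2, 3, 4, 6, 7} → 5.
Cell (7,5): row 7 already has {1, 2, 3, 5, 6, 7} → 4.
At (row 1, col 5): column 5 already has {1, 3, 4, 5, 6, 7}, so the value is 2.
At (row 1, col 1): row 1 already has {1, 2, 3, 4, 6, 7}, so the value is 5.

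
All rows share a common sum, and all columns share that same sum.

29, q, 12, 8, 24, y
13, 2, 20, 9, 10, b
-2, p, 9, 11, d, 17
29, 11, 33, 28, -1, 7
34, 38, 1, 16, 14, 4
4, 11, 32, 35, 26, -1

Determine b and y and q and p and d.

Rows 4 and 5 both sum to 107, so that's the common total.
The known cells in column 5 total 73, leaving 107 − 73 = 34 for the blank.
The known cells in row 3 total 69, leaving 107 − 69 = 38 for the blank.
The known cells in column 2 total 100, leaving 107 − 100 = 7 for the blank.
The known cells in row 2 total 54, leaving 107 − 54 = 53 for the blank.
The known cells in row 1 total 80, leaving 107 − 80 = 27 for the blank.

b = 53, y = 27, q = 7, p = 38, d = 34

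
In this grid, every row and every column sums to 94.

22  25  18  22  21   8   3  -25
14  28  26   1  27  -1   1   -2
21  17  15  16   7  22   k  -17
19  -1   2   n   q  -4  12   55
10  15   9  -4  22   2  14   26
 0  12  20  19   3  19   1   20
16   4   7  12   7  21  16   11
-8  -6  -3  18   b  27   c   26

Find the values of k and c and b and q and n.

k = 13, c = 34, b = 6, q = 1, n = 10

The known cells in column 4 total 84, leaving 94 − 84 = 10 for the blank.
The known cells in row 4 total 93, leaving 94 − 93 = 1 for the blank.
The known cells in column 5 total 88, leaving 94 − 88 = 6 for the blank.
The known cells in row 8 total 60, leaving 94 − 60 = 34 for the blank.
The known cells in row 3 total 81, leaving 94 − 81 = 13 for the blank.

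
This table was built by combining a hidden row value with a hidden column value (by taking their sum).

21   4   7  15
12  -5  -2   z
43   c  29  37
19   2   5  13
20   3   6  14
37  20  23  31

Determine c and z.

c = 26, z = 6

The difference between any two rows is the same in every column — this is an addition table with the headers hidden.
Row 3 minus row 1 is 43 − 21 = 22, so its entry in column 2 is 4 + 22 = 26.
Row 2 minus row 1 is 12 − 21 = -9, so its entry in column 4 is 15 + (-9) = 6.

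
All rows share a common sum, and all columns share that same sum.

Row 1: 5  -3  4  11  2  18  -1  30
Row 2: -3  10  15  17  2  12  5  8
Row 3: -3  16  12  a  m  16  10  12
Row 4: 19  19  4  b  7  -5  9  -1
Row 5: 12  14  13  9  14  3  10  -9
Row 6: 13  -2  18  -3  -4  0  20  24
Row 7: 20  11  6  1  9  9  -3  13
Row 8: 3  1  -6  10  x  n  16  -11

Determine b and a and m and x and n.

Rows 1 and 2 both sum to 66, so that's the common total.
The known cells in row 4 total 52, leaving 66 − 52 = 14 for the blank.
The known cells in column 4 total 59, leaving 66 − 59 = 7 for the blank.
The known cells in row 3 total 70, leaving 66 − 70 = -4 for the blank.
The known cells in column 5 total 26, leaving 66 − 26 = 40 for the blank.
The known cells in row 8 total 53, leaving 66 − 53 = 13 for the blank.

b = 14, a = 7, m = -4, x = 40, n = 13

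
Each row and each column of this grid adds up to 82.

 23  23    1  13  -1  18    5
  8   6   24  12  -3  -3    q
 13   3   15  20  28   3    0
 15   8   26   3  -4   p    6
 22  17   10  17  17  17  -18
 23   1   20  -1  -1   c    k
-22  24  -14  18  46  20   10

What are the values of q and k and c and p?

q = 38, k = 41, c = -1, p = 28

Row 2: 8 + 6 + 24 + 12 − 3 − 3 = 44, so its missing entry is 82 − 44 = 38.
Column 7: 5 + 38 + 0 + 6 − 18 + 10 = 41, so its missing entry is 82 − 41 = 41.
Row 6: 23 + 1 + 20 − 1 − 1 + 41 = 83, so its missing entry is 82 − 83 = -1.
Row 4: 15 + 8 + 26 + 3 − 4 + 6 = 54, so its missing entry is 82 − 54 = 28.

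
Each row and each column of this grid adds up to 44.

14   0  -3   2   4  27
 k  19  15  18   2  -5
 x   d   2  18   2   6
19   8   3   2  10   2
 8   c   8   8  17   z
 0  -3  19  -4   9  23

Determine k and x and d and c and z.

The known cells in column 6 total 53, leaving 44 − 53 = -9 for the blank.
The known cells in row 2 total 49, leaving 44 − 49 = -5 for the blank.
The known cells in column 1 total 36, leaving 44 − 36 = 8 for the blank.
The known cells in row 3 total 36, leaving 44 − 36 = 8 for the blank.
The known cells in row 5 total 32, leaving 44 − 32 = 12 for the blank.

k = -5, x = 8, d = 8, c = 12, z = -9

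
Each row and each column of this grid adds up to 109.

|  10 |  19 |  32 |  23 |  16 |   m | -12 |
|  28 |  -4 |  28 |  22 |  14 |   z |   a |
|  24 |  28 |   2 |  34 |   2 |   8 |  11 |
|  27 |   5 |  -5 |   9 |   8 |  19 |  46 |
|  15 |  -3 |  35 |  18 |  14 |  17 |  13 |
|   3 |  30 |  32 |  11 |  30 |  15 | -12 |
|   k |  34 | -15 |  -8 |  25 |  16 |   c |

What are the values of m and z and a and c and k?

m = 21, z = 13, a = 8, c = 55, k = 2

Row 1: 10 + 19 + 32 + 23 + 16 − 12 = 88, so its missing entry is 109 − 88 = 21.
Column 6: 21 + 8 + 19 + 17 + 15 + 16 = 96, so its missing entry is 109 − 96 = 13.
Column 1: 10 + 28 + 24 + 27 + 15 + 3 = 107, so its missing entry is 109 − 107 = 2.
Row 7: 2 + 34 − 15 − 8 + 25 + 16 = 54, so its missing entry is 109 − 54 = 55.
Row 2: 28 − 4 + 28 + 22 + 14 + 13 = 101, so its missing entry is 109 − 101 = 8.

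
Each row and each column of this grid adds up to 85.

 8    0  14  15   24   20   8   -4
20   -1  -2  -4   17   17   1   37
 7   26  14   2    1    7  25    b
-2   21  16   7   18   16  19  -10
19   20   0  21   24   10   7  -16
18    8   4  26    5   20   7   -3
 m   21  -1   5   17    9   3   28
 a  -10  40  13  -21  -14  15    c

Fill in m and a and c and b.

The known cells in row 3 total 82, leaving 85 − 82 = 3 for the blank.
The known cells in column 8 total 35, leaving 85 − 35 = 50 for the blank.
The known cells in row 8 total 73, leaving 85 − 73 = 12 for the blank.
The known cells in row 7 total 82, leaving 85 − 82 = 3 for the blank.

m = 3, a = 12, c = 50, b = 3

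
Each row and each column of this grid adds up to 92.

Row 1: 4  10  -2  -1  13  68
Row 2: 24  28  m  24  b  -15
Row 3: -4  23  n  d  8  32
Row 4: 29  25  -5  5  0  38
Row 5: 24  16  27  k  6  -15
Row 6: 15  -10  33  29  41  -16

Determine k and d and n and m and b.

Row 5 has 24 + 16 + 27 + 6 − 15 = 58; the blank must be 92 − 58 = 34.
Column 5 has 13 + 8 + 0 + 6 + 41 = 68; the blank must be 92 − 68 = 24.
Row 2 has 24 + 28 + 24 + 24 − 15 = 85; the blank must be 92 − 85 = 7.
Column 4 has -1 + 24 + 5 + 34 + 29 = 91; the blank must be 92 − 91 = 1.
Row 3 has -4 + 23 + 1 + 8 + 32 = 60; the blank must be 92 − 60 = 32.

k = 34, d = 1, n = 32, m = 7, b = 24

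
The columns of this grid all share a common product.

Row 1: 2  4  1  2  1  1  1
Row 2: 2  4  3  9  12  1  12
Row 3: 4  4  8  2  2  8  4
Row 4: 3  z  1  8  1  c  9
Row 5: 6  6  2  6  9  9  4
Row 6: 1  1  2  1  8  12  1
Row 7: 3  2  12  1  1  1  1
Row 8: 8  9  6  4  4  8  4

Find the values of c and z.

c = 1, z = 1

Columns 1 and 3 each multiply to 6912, so every column has product 6912.
Column 6: 1×1×8×9×12×1×8 = 6912, so the missing entry is 6912 ÷ 6912 = 1.
Column 2: 4×4×4×6×1×2×9 = 6912, so the missing entry is 6912 ÷ 6912 = 1.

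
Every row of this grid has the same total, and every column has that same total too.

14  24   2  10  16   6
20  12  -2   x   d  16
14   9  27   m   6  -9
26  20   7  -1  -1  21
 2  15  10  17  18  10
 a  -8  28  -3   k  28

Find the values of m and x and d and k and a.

Rows 1 and 4 both sum to 72, so that's the common total.
The known cells in row 3 total 47, leaving 72 − 47 = 25 for the blank.
The known cells in column 1 total 76, leaving 72 − 76 = -4 for the blank.
The known cells in row 6 total 41, leaving 72 − 41 = 31 for the blank.
The known cells in column 5 total 70, leaving 72 − 70 = 2 for the blank.
The known cells in row 2 total 48, leaving 72 − 48 = 24 for the blank.

m = 25, x = 24, d = 2, k = 31, a = -4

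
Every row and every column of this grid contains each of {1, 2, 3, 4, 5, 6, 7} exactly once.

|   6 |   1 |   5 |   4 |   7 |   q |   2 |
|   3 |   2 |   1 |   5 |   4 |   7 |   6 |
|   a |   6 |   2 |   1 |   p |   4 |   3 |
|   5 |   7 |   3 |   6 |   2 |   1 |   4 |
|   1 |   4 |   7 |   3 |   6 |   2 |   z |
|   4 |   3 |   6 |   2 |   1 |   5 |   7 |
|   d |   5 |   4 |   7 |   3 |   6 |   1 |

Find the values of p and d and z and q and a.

p = 5, d = 2, z = 5, q = 3, a = 7

Cell (3,5): column 5 already has {1, 2, 3, 4, 6, 7} → 5.
For row 5, column 7: row 5 already has {1, 2, 3, 4, 6, 7}; that leaves 5.
For row 3, column 1: row 3 already has {1, 2, 3, 4, 5, 6}; that leaves 7.
For row 1, column 6: row 1 already has {1, 2, 4, 5, 6, 7}; that leaves 3.
Cell (7,1): row 7 already has {1, 3, 4, 5, 6, 7} → 2.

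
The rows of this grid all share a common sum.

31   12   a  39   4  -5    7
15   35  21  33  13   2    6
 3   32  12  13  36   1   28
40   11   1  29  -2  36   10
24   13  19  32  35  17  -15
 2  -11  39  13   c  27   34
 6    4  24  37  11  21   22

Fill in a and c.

Row 3 sums to 125 and so does row 5; that's the common total.
In row 1 the known cells total 88, leaving 125 − 88 = 37.
In row 6 the known cells total 104, leaving 125 − 104 = 21.

a = 37, c = 21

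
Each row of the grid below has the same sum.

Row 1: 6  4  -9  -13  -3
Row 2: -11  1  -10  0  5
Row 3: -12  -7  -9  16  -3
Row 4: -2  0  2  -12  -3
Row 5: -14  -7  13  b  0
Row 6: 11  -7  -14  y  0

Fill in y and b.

Rows 2 and 4 both add up to -15, so every row sums to -15.
Row 6: 11 − 7 − 14 + 0 = -10, so the missing entry is -15 − (-10) = -5.
Row 5: -14 − 7 + 13 + 0 = -8, so the missing entry is -15 − (-8) = -7.

y = -5, b = -7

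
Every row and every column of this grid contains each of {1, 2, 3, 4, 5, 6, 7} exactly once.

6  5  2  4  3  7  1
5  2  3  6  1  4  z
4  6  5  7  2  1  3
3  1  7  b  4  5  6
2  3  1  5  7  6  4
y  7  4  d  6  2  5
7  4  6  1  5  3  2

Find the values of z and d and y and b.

z = 7, d = 3, y = 1, b = 2

Cell (2,7): row 2 already has {1, 2, 3, 4, 5, 6} → 7.
At (row 4, col 4): row 4 already has {1, 3, 4, 5, 6, 7}, so the value is 2.
Cell (6,4): column 4 already has {1, 2, 4, 5, 6, 7} → 3.
At (row 6, col 1): row 6 already has {2, 3, 4, 5, 6, 7}, so the value is 1.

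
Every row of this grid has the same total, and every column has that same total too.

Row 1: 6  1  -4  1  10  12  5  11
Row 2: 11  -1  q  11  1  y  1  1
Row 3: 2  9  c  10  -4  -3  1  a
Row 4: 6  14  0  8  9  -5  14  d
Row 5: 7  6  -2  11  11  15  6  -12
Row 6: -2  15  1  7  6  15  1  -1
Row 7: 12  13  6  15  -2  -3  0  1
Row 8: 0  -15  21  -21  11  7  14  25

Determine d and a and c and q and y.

Rows 1 and 5 both sum to 42, so that's the common total.
Column 6: 12 − 3 − 5 + 15 + 15 − 3 + 7 = 38, so its missing entry is 42 − 38 = 4.
Row 2: 11 − 1 + 11 + 1 + 4 + 1 + 1 = 28, so its missing entry is 42 − 28 = 14.
Row 4: 6 + 14 + 0 + 8 + 9 − 5 + 14 = 46, so its missing entry is 42 − 46 = -4.
Column 8: 11 + 1 − 4 − 12 − 1 + 1 + 25 = 21, so its missing entry is 42 − 21 = 21.
Row 3: 2 + 9 + 10 − 4 − 3 + 1 + 21 = 36, so its missing entry is 42 − 36 = 6.

d = -4, a = 21, c = 6, q = 14, y = 4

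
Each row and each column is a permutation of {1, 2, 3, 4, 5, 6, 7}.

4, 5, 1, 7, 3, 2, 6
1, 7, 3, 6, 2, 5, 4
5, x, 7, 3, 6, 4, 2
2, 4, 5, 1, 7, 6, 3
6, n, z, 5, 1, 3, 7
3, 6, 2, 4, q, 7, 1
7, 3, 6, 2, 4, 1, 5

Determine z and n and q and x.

z = 4, n = 2, q = 5, x = 1

At (row 6, col 5): row 6 already has {1, 2, 3, 4, 6, 7}, so the value is 5.
Cell (3,2): row 3 already has {2, 3, 4, 5, 6, 7} → 1.
At (row 5, col 2): column 2 already has {1, 3, 4, 5, 6, 7}, so the value is 2.
For row 5, column 3: row 5 already has {1, 2, 3, 5, 6, 7}; that leaves 4.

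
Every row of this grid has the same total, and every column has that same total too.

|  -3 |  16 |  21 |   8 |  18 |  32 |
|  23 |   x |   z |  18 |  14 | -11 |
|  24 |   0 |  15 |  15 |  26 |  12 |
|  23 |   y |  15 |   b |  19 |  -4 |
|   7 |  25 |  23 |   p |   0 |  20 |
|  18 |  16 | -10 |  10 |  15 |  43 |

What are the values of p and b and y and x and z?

p = 17, b = 24, y = 15, x = 20, z = 28

Rows 1 and 3 both sum to 92, so that's the common total.
The known cells in column 3 total 64, leaving 92 − 64 = 28 for the blank.
The known cells in row 5 total 75, leaving 92 − 75 = 17 for the blank.
The known cells in row 2 total 72, leaving 92 − 72 = 20 for the blank.
The known cells in column 2 total 77, leaving 92 − 77 = 15 for the blank.
The known cells in row 4 total 68, leaving 92 − 68 = 24 for the blank.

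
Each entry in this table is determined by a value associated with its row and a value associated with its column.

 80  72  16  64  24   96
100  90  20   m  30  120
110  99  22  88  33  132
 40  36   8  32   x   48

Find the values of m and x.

Each row is a constant multiple of every other row — this is a multiplication table with the headers hidden.
Row 2 is 90/72 = 5/4 times row 1, so its entry in column 4 is 64 × 5/4 = 80.
Row 4 is 36/72 = 1/2 times row 1, so its entry in column 5 is 24 × 1/2 = 12.

m = 80, x = 12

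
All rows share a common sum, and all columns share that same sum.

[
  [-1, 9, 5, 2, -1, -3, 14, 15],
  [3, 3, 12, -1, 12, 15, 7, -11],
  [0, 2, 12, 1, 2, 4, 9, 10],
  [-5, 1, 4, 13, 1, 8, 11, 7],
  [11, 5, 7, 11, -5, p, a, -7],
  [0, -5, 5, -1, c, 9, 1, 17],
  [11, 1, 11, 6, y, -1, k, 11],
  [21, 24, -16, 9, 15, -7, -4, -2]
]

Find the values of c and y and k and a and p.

c = 14, y = 2, k = -1, a = 3, p = 15

Rows 1 and 2 both sum to 40, so that's the common total.
Row 6: 0 − 5 + 5 − 1 + 9 + 1 + 17 = 26, so its missing entry is 40 − 26 = 14.
Column 5: -1 + 12 + 2 + 1 − 5 + 14 + 15 = 38, so its missing entry is 40 − 38 = 2.
Column 6: -3 + 15 + 4 + 8 + 9 − 1 − 7 = 25, so its missing entry is 40 − 25 = 15.
Row 5: 11 + 5 + 7 + 11 − 5 + 15 − 7 = 37, so its missing entry is 40 − 37 = 3.
Row 7: 11 + 1 + 11 + 6 + 2 − 1 + 11 = 41, so its missing entry is 40 − 41 = -1.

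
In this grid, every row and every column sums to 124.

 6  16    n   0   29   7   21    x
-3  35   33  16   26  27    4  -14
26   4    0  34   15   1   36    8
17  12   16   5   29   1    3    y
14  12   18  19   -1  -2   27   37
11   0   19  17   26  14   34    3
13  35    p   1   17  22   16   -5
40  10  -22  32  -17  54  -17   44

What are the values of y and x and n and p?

Row 4 has 17 + 12 + 16 + 5 + 29 + 1 + 3 = 83; the blank must be 124 − 83 = 41.
Column 8 has -14 + 8 + 41 + 37 + 3 − 5 + 44 = 114; the blank must be 124 − 114 = 10.
Row 1 has 6 + 16 + 0 + 29 + 7 + 21 + 10 = 89; the blank must be 124 − 89 = 35.
Row 7 has 13 + 35 + 1 + 17 + 22 + 16 − 5 = 99; the blank must be 124 − 99 = 25.

y = 41, x = 10, n = 35, p = 25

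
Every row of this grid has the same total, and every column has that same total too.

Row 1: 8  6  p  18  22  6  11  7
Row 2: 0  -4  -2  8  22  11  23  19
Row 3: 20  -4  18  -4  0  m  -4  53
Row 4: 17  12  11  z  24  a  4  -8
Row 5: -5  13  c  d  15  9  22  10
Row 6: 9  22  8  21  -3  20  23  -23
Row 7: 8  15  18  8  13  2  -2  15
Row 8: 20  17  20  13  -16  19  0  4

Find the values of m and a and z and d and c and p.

m = -2, a = 12, z = 5, d = 8, c = 5, p = -1

Rows 2 and 6 both sum to 77, so that's the common total.
The known cells in row 1 total 78, leaving 77 − 78 = -1 for the blank.
The known cells in column 3 total 72, leaving 77 − 72 = 5 for the blank.
The known cells in row 5 total 69, leaving 77 − 69 = 8 for the blank.
The known cells in column 4 total 72, leaving 77 − 72 = 5 for the blank.
The known cells in row 3 total 79, leaving 77 − 79 = -2 for the blank.
The known cells in row 4 total 65, leaving 77 − 65 = 12 for the blank.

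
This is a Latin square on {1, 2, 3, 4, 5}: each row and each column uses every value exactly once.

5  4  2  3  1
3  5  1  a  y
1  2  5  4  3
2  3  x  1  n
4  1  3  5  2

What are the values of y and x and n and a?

y = 4, x = 4, n = 5, a = 2

For row 4, column 3: column 3 already has {1, 2, 3, 5}; that leaves 4.
For row 2, column 4: column 4 already has {1, 3, 4, 5}; that leaves 2.
At (row 4, col 5): row 4 already has {1, 2, 3, 4}, so the value is 5.
At (row 2, col 5): row 2 already has {1, 2, 3, 5}, so the value is 4.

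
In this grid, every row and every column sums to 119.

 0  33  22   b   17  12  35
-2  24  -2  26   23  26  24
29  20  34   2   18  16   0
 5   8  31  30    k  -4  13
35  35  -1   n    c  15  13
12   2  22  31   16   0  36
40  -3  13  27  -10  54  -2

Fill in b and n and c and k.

b = 0, n = 3, c = 19, k = 36

The known cells in row 1 total 119, leaving 119 − 119 = 0 for the blank.
The known cells in row 4 total 83, leaving 119 − 83 = 36 for the blank.
The known cells in column 5 total 100, leaving 119 − 100 = 19 for the blank.
The known cells in row 5 total 116, leaving 119 − 116 = 3 for the blank.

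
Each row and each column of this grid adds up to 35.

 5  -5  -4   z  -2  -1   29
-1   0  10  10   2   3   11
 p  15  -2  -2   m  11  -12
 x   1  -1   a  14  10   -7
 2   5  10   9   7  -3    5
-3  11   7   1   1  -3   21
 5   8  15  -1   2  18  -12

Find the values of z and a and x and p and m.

z = 13, a = 5, x = 13, p = 14, m = 11

The known cells in column 5 total 24, leaving 35 − 24 = 11 for the blank.
The known cells in row 1 total 22, leaving 35 − 22 = 13 for the blank.
The known cells in row 3 total 21, leaving 35 − 21 = 14 for the blank.
The known cells in column 1 total 22, leaving 35 − 22 = 13 for the blank.
The known cells in row 4 total 30, leaving 35 − 30 = 5 for the blank.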